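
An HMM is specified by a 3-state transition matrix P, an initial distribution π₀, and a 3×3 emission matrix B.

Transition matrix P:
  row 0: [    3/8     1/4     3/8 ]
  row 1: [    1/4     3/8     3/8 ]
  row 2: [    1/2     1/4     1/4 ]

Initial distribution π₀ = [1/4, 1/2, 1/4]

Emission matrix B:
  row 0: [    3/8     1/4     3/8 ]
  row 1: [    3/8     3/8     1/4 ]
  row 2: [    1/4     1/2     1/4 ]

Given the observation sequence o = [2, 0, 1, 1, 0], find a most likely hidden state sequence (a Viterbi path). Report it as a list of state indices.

t=0: δ = [9.375e-02, 1.250e-01, 6.250e-02]  (obs o_0=2)
t=1: δ = [1.318e-02, 1.758e-02, 1.172e-02]  ψ = [0, 1, 1]  (obs o_1=0)
t=2: δ = [1.465e-03, 2.472e-03, 3.296e-03]  ψ = [2, 1, 1]  (obs o_2=1)
t=3: δ = [4.120e-04, 3.476e-04, 4.635e-04]  ψ = [2, 1, 1]  (obs o_3=1)
t=4: δ = [8.690e-05, 4.888e-05, 3.862e-05]  ψ = [2, 1, 0]  (obs o_4=0)
backtrack: best end state = 0; path = [1, 1, 1, 2, 0]

path = [1, 1, 1, 2, 0]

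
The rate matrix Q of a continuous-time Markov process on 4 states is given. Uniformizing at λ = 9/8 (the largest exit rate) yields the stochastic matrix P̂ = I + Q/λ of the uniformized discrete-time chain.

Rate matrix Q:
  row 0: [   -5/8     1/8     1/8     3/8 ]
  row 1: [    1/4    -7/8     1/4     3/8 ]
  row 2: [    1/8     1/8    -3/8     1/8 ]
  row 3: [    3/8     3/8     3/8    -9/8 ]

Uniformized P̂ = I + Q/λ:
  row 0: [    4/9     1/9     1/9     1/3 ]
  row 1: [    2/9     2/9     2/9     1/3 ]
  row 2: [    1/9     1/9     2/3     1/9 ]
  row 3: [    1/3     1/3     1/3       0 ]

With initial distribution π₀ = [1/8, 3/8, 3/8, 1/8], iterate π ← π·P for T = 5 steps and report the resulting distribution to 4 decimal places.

π = [0.2566, 0.1712, 0.3865, 0.1856]

t=0: π = [0.1250, 0.3750, 0.3750, 0.1250]
t=1: π = [0.2222, 0.1806, 0.3889, 0.2083]
t=2: π = [0.2515, 0.1775, 0.3935, 0.1775]
t=3: π = [0.2541, 0.1703, 0.3889, 0.1867]
t=4: π = [0.2562, 0.1715, 0.3876, 0.1847]
t=5: π = [0.2566, 0.1712, 0.3865, 0.1856]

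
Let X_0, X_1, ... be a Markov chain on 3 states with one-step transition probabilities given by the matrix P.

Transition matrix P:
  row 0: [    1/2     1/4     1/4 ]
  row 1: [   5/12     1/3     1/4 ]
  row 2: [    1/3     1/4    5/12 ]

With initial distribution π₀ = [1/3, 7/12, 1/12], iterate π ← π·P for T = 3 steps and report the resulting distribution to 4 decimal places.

t=0: π = [0.3333, 0.5833, 0.0833]
t=1: π = [0.4375, 0.2986, 0.2639]
t=2: π = [0.4311, 0.2749, 0.2940]
t=3: π = [0.4281, 0.2729, 0.2990]

π = [0.4281, 0.2729, 0.2990]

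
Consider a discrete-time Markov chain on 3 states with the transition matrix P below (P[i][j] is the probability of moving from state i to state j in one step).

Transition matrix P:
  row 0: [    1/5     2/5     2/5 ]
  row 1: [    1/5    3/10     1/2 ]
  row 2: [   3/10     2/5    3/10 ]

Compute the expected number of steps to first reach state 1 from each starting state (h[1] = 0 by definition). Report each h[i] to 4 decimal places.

First-step conditioning: h[1] = 0; for i ≠ 1, h[i] = 1 + Σ_k P[i][k]·h[k].
  h[0] = 1 + 1/5·h[0] + 2/5·h[2]
  h[2] = 1 + 3/10·h[0] + 3/10·h[2]
Solving the 2×2 linear system over states ≠ 1 gives exactly h = [5/2, 0, 5/2] (h[1] = 0 is the target).

h = [2.5000, 0.0000, 2.5000]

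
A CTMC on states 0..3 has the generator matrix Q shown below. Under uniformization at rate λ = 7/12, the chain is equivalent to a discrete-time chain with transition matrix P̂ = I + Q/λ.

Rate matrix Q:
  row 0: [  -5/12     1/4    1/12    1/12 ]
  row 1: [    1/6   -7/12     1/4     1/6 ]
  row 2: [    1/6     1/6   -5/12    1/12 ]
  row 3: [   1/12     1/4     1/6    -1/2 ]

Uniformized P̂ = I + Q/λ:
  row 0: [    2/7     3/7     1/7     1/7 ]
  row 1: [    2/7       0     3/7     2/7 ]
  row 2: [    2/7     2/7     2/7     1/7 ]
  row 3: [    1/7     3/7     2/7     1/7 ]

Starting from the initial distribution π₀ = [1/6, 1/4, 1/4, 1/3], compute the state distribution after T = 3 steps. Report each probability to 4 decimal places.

t=0: π = [0.1667, 0.2500, 0.2500, 0.3333]
t=1: π = [0.2381, 0.2857, 0.2976, 0.1786]
t=2: π = [0.2602, 0.2636, 0.2925, 0.1837]
t=3: π = [0.2595, 0.2738, 0.2862, 0.1805]

π = [0.2595, 0.2738, 0.2862, 0.1805]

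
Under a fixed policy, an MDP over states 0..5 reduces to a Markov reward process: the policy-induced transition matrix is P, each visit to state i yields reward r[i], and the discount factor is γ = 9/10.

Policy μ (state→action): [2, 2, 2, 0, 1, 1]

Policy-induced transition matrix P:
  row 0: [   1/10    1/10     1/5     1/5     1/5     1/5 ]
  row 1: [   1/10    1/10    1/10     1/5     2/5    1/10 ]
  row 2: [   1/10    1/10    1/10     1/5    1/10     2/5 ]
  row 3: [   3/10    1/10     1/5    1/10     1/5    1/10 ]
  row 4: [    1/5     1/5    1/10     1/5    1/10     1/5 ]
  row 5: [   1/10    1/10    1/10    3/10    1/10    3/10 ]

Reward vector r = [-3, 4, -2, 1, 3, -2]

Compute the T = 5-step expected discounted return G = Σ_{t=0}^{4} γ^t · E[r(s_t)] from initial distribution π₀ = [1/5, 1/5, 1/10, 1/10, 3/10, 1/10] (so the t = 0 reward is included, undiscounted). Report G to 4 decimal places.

t=0: π = [0.2000, 0.2000, 0.1000, 0.1000, 0.3000, 0.1000], E[r] = 0.8000, γ^t·E[r] = 0.800000, running G = 0.800000
t=1: π = [0.1500, 0.1300, 0.1300, 0.2000, 0.1900, 0.2000], E[r] = 0.1800, γ^t·E[r] = 0.162000, running G = 0.962000
t=2: π = [0.1590, 0.1190, 0.1350, 0.2000, 0.1740, 0.2130], E[r] = 0.0250, γ^t·E[r] = 0.020250, running G = 0.982250
t=3: π = [0.1574, 0.1174, 0.1359, 0.2013, 0.1716, 0.2164], E[r] = 0.0089, γ^t·E[r] = 0.006488, running G = 0.988738
t=4: π = [0.1574, 0.1172, 0.1359, 0.2015, 0.1711, 0.2170], E[r] = 0.0055, γ^t·E[r] = 0.003622, running G = 0.992360

G = 0.9924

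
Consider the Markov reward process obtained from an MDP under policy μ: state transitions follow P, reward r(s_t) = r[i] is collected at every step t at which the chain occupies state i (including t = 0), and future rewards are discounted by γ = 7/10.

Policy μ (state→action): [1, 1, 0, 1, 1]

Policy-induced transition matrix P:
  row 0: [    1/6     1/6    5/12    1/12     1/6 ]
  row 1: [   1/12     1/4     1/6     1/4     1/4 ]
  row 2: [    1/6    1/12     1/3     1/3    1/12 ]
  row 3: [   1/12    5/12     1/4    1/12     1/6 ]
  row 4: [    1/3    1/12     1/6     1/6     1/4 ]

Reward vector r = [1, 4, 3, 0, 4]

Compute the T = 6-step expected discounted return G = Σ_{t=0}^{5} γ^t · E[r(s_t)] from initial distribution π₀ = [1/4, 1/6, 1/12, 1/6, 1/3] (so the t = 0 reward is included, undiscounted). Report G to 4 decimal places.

t=0: π = [0.2500, 0.1667, 0.0833, 0.1667, 0.3333], E[r] = 2.5000, γ^t·E[r] = 2.500000, running G = 2.500000
t=1: π = [0.1944, 0.1875, 0.2569, 0.1597, 0.2014], E[r] = 2.5208, γ^t·E[r] = 1.764583, running G = 4.264583
t=2: π = [0.1713, 0.1840, 0.2714, 0.1956, 0.1777], E[r] = 2.4323, γ^t·E[r] = 1.191823, running G = 5.456406
t=3: π = [0.1646, 0.1935, 0.2710, 0.1967, 0.1742], E[r] = 2.4484, γ^t·E[r] = 0.839801, running G = 6.296207
t=4: π = [0.1632, 0.1949, 0.2694, 0.1979, 0.1747], E[r] = 2.4496, γ^t·E[r] = 0.588160, running G = 6.884367
t=5: π = [0.1631, 0.1954, 0.2688, 0.1977, 0.1750], E[r] = 2.4511, γ^t·E[r] = 0.411957, running G = 7.296324

G = 7.2963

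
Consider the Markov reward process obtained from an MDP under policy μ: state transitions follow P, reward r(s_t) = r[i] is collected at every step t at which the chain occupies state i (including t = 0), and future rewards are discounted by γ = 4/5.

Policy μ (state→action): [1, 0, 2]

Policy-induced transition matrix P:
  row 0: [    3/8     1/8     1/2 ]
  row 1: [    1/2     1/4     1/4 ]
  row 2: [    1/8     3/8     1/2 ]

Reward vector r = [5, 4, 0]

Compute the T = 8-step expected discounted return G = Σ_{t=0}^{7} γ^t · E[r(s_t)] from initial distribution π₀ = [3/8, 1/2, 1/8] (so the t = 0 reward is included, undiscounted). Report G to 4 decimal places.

G = 12.2219

t=0: π = [0.3750, 0.5000, 0.1250], E[r] = 3.8750, γ^t·E[r] = 3.875000, running G = 3.875000
t=1: π = [0.4063, 0.2188, 0.3750], E[r] = 2.9063, γ^t·E[r] = 2.325000, running G = 6.200000
t=2: π = [0.3086, 0.2461, 0.4453], E[r] = 2.5273, γ^t·E[r] = 1.617500, running G = 7.817500
t=3: π = [0.2944, 0.2671, 0.4385], E[r] = 2.5405, γ^t·E[r] = 1.300750, running G = 9.118250
t=4: π = [0.2988, 0.2680, 0.4332], E[r] = 2.5659, γ^t·E[r] = 1.050975, running G = 10.169225
t=5: π = [0.3002, 0.2668, 0.4330], E[r] = 2.5682, γ^t·E[r] = 0.841548, running G = 11.010773
t=6: π = [0.3001, 0.2666, 0.4333], E[r] = 2.5669, γ^t·E[r] = 0.672900, running G = 11.683672
t=7: π = [0.3000, 0.2666, 0.4333], E[r] = 2.5666, γ^t·E[r] = 0.538255, running G = 12.221928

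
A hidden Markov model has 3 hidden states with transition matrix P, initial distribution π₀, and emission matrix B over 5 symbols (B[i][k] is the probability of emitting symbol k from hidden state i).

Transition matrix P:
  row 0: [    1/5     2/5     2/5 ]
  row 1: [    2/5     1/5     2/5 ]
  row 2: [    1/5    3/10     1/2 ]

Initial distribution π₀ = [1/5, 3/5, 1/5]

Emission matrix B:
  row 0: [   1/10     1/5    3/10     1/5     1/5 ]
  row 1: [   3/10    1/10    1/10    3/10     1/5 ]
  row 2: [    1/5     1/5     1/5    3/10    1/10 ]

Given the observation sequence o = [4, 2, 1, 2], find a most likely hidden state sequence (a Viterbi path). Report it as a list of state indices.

path = [1, 0, 2, 2]

t=0: δ = [4.000e-02, 1.200e-01, 2.000e-02]  (obs o_0=4)
t=1: δ = [1.440e-02, 2.400e-03, 9.600e-03]  ψ = [1, 1, 1]  (obs o_1=2)
t=2: δ = [5.760e-04, 5.760e-04, 1.152e-03]  ψ = [0, 0, 0]  (obs o_2=1)
t=3: δ = [6.912e-05, 3.456e-05, 1.152e-04]  ψ = [1, 2, 2]  (obs o_3=2)
backtrack: best end state = 2; path = [1, 0, 2, 2]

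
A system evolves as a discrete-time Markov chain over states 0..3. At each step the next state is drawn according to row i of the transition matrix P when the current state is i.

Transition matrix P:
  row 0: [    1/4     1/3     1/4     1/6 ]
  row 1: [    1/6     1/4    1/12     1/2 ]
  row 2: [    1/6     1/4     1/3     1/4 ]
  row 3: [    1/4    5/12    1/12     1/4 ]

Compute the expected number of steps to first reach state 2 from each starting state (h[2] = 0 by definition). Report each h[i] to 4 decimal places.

First-step conditioning: h[2] = 0; for i ≠ 2, h[i] = 1 + Σ_k P[i][k]·h[k].
  h[0] = 1 + 1/4·h[0] + 1/3·h[1] + 1/6·h[3]
  h[1] = 1 + 1/6·h[0] + 1/4·h[1] + 1/2·h[3]
  h[3] = 1 + 1/4·h[0] + 5/12·h[1] + 1/4·h[3]
Solving the 3×3 linear system over states ≠ 2 gives exactly h = [1668/241, 2028/241, 0, 2004/241] (h[2] = 0 is the target).

h = [6.9212, 8.4149, 0.0000, 8.3154]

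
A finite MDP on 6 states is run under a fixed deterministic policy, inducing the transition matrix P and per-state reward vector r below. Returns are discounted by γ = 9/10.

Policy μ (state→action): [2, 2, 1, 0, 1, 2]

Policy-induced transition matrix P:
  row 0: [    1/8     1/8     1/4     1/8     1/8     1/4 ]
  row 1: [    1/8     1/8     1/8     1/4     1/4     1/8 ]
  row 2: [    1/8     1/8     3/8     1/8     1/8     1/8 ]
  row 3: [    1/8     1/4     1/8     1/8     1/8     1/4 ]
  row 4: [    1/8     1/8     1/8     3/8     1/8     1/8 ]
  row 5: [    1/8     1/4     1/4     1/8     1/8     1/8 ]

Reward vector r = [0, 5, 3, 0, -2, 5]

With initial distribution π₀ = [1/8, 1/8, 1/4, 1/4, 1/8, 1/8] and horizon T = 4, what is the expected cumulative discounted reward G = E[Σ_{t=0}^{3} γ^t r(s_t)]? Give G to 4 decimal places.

G = 6.7258

t=0: π = [0.1250, 0.1250, 0.2500, 0.2500, 0.1250, 0.1250], E[r] = 1.7500, γ^t·E[r] = 1.750000, running G = 1.750000
t=1: π = [0.1250, 0.1719, 0.2188, 0.1719, 0.1406, 0.1719], E[r] = 2.0938, γ^t·E[r] = 1.884375, running G = 3.634375
t=2: π = [0.1250, 0.1680, 0.2168, 0.1816, 0.1465, 0.1621], E[r] = 2.0078, γ^t·E[r] = 1.626328, running G = 5.260703
t=3: π = [0.1250, 0.1680, 0.2151, 0.1826, 0.1460, 0.1633], E[r] = 2.0098, γ^t·E[r] = 1.465119, running G = 6.725822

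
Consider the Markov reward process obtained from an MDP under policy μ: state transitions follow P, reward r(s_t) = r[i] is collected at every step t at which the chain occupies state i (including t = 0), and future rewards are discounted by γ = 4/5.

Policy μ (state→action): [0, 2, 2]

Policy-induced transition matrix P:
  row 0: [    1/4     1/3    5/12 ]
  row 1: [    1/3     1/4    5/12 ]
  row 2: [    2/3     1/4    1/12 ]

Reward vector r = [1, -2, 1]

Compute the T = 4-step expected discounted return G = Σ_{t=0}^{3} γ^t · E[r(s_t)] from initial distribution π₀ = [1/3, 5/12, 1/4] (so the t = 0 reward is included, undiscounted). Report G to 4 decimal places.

G = 0.0564

t=0: π = [0.3333, 0.4167, 0.2500], E[r] = -0.2500, γ^t·E[r] = -0.250000, running G = -0.250000
t=1: π = [0.3889, 0.2778, 0.3333], E[r] = 0.1667, γ^t·E[r] = 0.133333, running G = -0.116667
t=2: π = [0.4120, 0.2824, 0.3056], E[r] = 0.1528, γ^t·E[r] = 0.097778, running G = -0.018889
t=3: π = [0.4008, 0.2843, 0.3148], E[r] = 0.1470, γ^t·E[r] = 0.075259, running G = 0.056370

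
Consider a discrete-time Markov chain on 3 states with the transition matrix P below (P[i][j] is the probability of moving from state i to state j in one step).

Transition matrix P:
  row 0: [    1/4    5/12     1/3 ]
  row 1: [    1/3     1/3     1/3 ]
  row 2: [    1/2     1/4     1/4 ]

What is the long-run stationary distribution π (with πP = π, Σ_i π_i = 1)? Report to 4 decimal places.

π = [0.3550, 0.3373, 0.3077]

Balance equations π_j = Σ_i π_i·P[i][j]:
  π_0 = 1/4·π_0 + 1/3·π_1 + 1/2·π_2
  π_1 = 5/12·π_0 + 1/3·π_1 + 1/4·π_2
  normalize: π_0 + π_1 + π_2 = 1
Solving the linear system gives exactly π = [60/169, 57/169, 4/13].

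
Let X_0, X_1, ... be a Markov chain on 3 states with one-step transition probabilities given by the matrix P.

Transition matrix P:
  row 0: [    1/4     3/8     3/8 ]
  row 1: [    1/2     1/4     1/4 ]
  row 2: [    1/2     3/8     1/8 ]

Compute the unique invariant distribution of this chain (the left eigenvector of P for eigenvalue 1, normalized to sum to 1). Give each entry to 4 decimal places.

π = [0.4000, 0.3333, 0.2667]

Balance equations π_j = Σ_i π_i·P[i][j]:
  π_0 = 1/4·π_0 + 1/2·π_1 + 1/2·π_2
  π_1 = 3/8·π_0 + 1/4·π_1 + 3/8·π_2
  normalize: π_0 + π_1 + π_2 = 1
Solving the linear system gives exactly π = [2/5, 1/3, 4/15].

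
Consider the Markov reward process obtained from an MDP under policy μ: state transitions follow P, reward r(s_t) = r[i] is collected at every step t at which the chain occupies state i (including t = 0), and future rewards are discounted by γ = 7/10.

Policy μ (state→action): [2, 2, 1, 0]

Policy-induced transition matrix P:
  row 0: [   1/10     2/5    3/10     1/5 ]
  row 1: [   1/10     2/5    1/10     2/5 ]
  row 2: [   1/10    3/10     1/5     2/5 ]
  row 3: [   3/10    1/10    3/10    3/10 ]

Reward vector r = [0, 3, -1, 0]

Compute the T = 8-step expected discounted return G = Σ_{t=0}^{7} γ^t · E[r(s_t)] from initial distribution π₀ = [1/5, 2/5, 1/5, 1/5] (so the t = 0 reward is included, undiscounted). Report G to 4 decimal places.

G = 2.4152

t=0: π = [0.2000, 0.4000, 0.2000, 0.2000], E[r] = 1.0000, γ^t·E[r] = 1.000000, running G = 1.000000
t=1: π = [0.1400, 0.3200, 0.2000, 0.3400], E[r] = 0.7600, γ^t·E[r] = 0.532000, running G = 1.532000
t=2: π = [0.1680, 0.2780, 0.2160, 0.3380], E[r] = 0.6180, γ^t·E[r] = 0.302820, running G = 1.834820
t=3: π = [0.1676, 0.2770, 0.2228, 0.3326], E[r] = 0.6082, γ^t·E[r] = 0.208613, running G = 2.043433
t=4: π = [0.1665, 0.2779, 0.2223, 0.3332], E[r] = 0.6115, γ^t·E[r] = 0.146821, running G = 2.190254
t=5: π = [0.1666, 0.2778, 0.2222, 0.3334], E[r] = 0.6112, γ^t·E[r] = 0.102729, running G = 2.292983
t=6: π = [0.1667, 0.2778, 0.2222, 0.3333], E[r] = 0.6111, γ^t·E[r] = 0.071894, running G = 2.364876
t=7: π = [0.1667, 0.2778, 0.2222, 0.3333], E[r] = 0.6111, γ^t·E[r] = 0.050327, running G = 2.415204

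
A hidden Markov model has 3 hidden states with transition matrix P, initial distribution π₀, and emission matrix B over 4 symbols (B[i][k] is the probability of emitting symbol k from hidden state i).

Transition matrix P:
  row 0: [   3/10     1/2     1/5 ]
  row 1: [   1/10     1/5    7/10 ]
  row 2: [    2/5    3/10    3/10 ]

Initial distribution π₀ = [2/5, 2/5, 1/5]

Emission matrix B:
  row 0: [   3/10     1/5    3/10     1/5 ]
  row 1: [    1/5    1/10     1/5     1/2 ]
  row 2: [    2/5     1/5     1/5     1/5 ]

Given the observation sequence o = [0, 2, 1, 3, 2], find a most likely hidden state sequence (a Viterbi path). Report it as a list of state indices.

t=0: δ = [1.200e-01, 8.000e-02, 8.000e-02]  (obs o_0=0)
t=1: δ = [1.080e-02, 1.200e-02, 1.120e-02]  ψ = [0, 0, 1]  (obs o_1=2)
t=2: δ = [8.960e-04, 5.400e-04, 1.680e-03]  ψ = [2, 0, 1]  (obs o_2=1)
t=3: δ = [1.344e-04, 2.520e-04, 1.008e-04]  ψ = [2, 2, 2]  (obs o_3=3)
t=4: δ = [1.210e-05, 1.344e-05, 3.528e-05]  ψ = [0, 0, 1]  (obs o_4=2)
backtrack: best end state = 2; path = [0, 1, 2, 1, 2]

path = [0, 1, 2, 1, 2]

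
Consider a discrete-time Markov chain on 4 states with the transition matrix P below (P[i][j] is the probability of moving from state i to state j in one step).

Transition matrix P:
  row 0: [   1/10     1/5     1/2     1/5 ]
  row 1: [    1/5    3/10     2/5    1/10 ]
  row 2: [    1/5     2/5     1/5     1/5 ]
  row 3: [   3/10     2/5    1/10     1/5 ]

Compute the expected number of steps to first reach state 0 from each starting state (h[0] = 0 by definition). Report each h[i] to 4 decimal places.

First-step conditioning: h[0] = 0; for i ≠ 0, h[i] = 1 + Σ_k P[i][k]·h[k].
  h[1] = 1 + 3/10·h[1] + 2/5·h[2] + 1/10·h[3]
  h[2] = 1 + 2/5·h[1] + 1/5·h[2] + 1/5·h[3]
  h[3] = 1 + 2/5·h[1] + 1/10·h[2] + 1/5·h[3]
Solving the 3×3 linear system over states ≠ 0 gives exactly h = [0, 555/119, 550/119, 495/119] (h[0] = 0 is the target).

h = [0.0000, 4.6639, 4.6218, 4.1597]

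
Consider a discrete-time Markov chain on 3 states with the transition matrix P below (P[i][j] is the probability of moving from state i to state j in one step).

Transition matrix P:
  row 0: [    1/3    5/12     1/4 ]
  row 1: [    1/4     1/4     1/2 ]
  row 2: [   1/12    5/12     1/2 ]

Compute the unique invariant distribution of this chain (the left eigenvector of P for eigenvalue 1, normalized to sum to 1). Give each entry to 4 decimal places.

Balance equations π_j = Σ_i π_i·P[i][j]:
  π_0 = 1/3·π_0 + 1/4·π_1 + 1/12·π_2
  π_1 = 5/12·π_0 + 1/4·π_1 + 5/12·π_2
  normalize: π_0 + π_1 + π_2 = 1
Solving the linear system gives exactly π = [4/21, 5/14, 19/42].

π = [0.1905, 0.3571, 0.4524]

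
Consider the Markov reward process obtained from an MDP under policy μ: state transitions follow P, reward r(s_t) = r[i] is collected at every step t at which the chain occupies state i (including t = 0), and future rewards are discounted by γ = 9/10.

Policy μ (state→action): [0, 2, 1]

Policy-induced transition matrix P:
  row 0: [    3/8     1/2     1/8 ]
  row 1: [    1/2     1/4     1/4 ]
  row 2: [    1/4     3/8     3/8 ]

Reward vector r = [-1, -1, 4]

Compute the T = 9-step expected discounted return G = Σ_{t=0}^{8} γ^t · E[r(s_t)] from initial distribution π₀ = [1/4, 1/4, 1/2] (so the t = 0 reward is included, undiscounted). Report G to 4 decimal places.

G = 2.5517

t=0: π = [0.2500, 0.2500, 0.5000], E[r] = 1.5000, γ^t·E[r] = 1.500000, running G = 1.500000
t=1: π = [0.3438, 0.3750, 0.2813], E[r] = 0.4063, γ^t·E[r] = 0.365625, running G = 1.865625
t=2: π = [0.3867, 0.3711, 0.2422], E[r] = 0.2109, γ^t·E[r] = 0.170859, running G = 2.036484
t=3: π = [0.3911, 0.3770, 0.2319], E[r] = 0.1597, γ^t·E[r] = 0.116398, running G = 2.152882
t=4: π = [0.3931, 0.3768, 0.2301], E[r] = 0.1505, γ^t·E[r] = 0.098751, running G = 2.251634
t=5: π = [0.3933, 0.3770, 0.2296], E[r] = 0.1481, γ^t·E[r] = 0.087457, running G = 2.339091
t=6: π = [0.3934, 0.3770, 0.2295], E[r] = 0.1477, γ^t·E[r] = 0.078483, running G = 2.417574
t=7: π = [0.3934, 0.3770, 0.2295], E[r] = 0.1476, γ^t·E[r] = 0.070581, running G = 2.488155
t=8: π = [0.3934, 0.3770, 0.2295], E[r] = 0.1475, γ^t·E[r] = 0.063514, running G = 2.551670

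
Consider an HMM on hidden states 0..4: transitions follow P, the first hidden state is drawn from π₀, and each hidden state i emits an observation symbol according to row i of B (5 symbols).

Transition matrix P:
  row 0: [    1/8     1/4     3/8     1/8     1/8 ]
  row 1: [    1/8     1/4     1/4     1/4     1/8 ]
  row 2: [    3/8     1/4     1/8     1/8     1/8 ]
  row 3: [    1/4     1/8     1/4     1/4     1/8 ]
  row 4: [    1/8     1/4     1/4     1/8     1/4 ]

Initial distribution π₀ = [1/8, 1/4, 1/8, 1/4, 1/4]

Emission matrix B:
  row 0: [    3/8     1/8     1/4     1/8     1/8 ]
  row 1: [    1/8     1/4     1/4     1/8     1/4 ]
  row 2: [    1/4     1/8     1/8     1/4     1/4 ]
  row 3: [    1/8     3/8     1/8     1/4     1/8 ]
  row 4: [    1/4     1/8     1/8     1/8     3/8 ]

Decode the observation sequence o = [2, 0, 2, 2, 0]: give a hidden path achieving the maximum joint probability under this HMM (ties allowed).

t=0: δ = [3.125e-02, 6.250e-02, 1.562e-02, 3.125e-02, 3.125e-02]  (obs o_0=2)
t=1: δ = [2.930e-03, 1.953e-03, 3.906e-03, 1.953e-03, 1.953e-03]  ψ = [1, 1, 1, 1, 1]  (obs o_1=0)
t=2: δ = [3.662e-04, 2.441e-04, 1.373e-04, 6.104e-05, 6.104e-05]  ψ = [2, 2, 0, 1, 2]  (obs o_2=2)
t=3: δ = [1.287e-05, 2.289e-05, 1.717e-05, 7.629e-06, 5.722e-06]  ψ = [2, 0, 0, 1, 0]  (obs o_3=2)
t=4: δ = [2.414e-06, 7.153e-07, 1.431e-06, 7.153e-07, 7.153e-07]  ψ = [2, 1, 1, 1, 1]  (obs o_4=0)
backtrack: best end state = 0; path = [1, 2, 0, 2, 0]

path = [1, 2, 0, 2, 0]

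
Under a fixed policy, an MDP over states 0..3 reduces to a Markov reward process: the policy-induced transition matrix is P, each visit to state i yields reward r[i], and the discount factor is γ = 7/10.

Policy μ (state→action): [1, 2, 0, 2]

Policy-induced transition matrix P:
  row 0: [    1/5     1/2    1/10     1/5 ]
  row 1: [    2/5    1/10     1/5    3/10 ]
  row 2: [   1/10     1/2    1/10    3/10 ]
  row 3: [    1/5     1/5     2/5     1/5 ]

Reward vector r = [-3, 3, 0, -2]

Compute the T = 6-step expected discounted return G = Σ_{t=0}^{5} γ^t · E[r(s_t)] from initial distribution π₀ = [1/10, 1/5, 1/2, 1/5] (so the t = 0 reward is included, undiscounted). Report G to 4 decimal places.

t=0: π = [0.1000, 0.2000, 0.5000, 0.2000], E[r] = -0.1000, γ^t·E[r] = -0.100000, running G = -0.100000
t=1: π = [0.1900, 0.3600, 0.1800, 0.2700], E[r] = -0.0300, γ^t·E[r] = -0.021000, running G = -0.121000
t=2: π = [0.2540, 0.2750, 0.2170, 0.2540], E[r] = -0.4450, γ^t·E[r] = -0.218050, running G = -0.339050
t=3: π = [0.2333, 0.3138, 0.2037, 0.2492], E[r] = -0.2569, γ^t·E[r] = -0.088117, running G = -0.427167
t=4: π = [0.2424, 0.2997, 0.2061, 0.2518], E[r] = -0.3315, γ^t·E[r] = -0.079596, running G = -0.506762
t=5: π = [0.2393, 0.3046, 0.2055, 0.2506], E[r] = -0.3054, γ^t·E[r] = -0.051329, running G = -0.558091

G = -0.5581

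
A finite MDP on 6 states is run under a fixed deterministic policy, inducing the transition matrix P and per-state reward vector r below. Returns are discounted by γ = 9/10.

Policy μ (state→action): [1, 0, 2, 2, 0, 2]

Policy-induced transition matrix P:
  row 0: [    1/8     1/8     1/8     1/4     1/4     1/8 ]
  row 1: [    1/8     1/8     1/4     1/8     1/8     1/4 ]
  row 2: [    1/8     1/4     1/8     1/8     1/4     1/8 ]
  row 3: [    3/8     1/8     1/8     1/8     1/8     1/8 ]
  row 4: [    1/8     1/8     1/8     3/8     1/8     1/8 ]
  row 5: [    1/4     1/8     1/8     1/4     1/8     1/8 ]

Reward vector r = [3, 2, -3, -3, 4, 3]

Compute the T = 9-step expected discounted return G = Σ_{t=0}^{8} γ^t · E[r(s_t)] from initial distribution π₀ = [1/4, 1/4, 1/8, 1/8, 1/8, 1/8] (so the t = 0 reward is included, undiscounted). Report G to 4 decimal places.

t=0: π = [0.2500, 0.2500, 0.1250, 0.1250, 0.1250, 0.1250], E[r] = 1.3750, γ^t·E[r] = 1.375000, running G = 1.375000
t=1: π = [0.1719, 0.1406, 0.1563, 0.2031, 0.1719, 0.1563], E[r] = 0.8750, γ^t·E[r] = 0.787500, running G = 2.162500
t=2: π = [0.1953, 0.1445, 0.1426, 0.2090, 0.1660, 0.1426], E[r] = 0.9121, γ^t·E[r] = 0.738809, running G = 2.901309
t=3: π = [0.1951, 0.1428, 0.1431, 0.2087, 0.1672, 0.1431], E[r] = 0.9136, γ^t·E[r] = 0.665996, running G = 3.567304
t=4: π = [0.1951, 0.1429, 0.1429, 0.2091, 0.1673, 0.1429], E[r] = 0.9128, γ^t·E[r] = 0.598895, running G = 4.166200
t=5: π = [0.1951, 0.1429, 0.1429, 0.2091, 0.1672, 0.1429], E[r] = 0.9129, γ^t·E[r] = 0.539046, running G = 4.705246
t=6: π = [0.1951, 0.1429, 0.1429, 0.2091, 0.1672, 0.1429], E[r] = 0.9129, γ^t·E[r] = 0.485152, running G = 5.190398
t=7: π = [0.1951, 0.1429, 0.1429, 0.2091, 0.1672, 0.1429], E[r] = 0.9129, γ^t·E[r] = 0.436633, running G = 5.627031
t=8: π = [0.1951, 0.1429, 0.1429, 0.2091, 0.1672, 0.1429], E[r] = 0.9129, γ^t·E[r] = 0.392970, running G = 6.020001

G = 6.0200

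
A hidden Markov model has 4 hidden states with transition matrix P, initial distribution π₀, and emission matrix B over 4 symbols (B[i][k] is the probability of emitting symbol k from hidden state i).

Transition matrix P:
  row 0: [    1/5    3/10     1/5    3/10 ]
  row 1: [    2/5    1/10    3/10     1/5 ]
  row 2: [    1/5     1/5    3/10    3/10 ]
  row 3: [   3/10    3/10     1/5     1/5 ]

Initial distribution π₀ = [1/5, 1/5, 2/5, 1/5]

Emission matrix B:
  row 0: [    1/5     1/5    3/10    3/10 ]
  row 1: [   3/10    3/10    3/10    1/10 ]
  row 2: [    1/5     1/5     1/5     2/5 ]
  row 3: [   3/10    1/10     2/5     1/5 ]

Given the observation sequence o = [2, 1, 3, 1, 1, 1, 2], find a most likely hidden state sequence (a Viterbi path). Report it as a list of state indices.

t=0: δ = [6.000e-02, 6.000e-02, 8.000e-02, 8.000e-02]  (obs o_0=2)
t=1: δ = [4.800e-03, 7.200e-03, 4.800e-03, 2.400e-03]  ψ = [1, 3, 2, 2]  (obs o_1=1)
t=2: δ = [8.640e-04, 1.440e-04, 8.640e-04, 2.880e-04]  ψ = [1, 0, 1, 0]  (obs o_2=3)
t=3: δ = [3.456e-05, 7.776e-05, 5.184e-05, 2.592e-05]  ψ = [0, 0, 2, 0]  (obs o_3=1)
t=4: δ = [6.221e-06, 3.110e-06, 4.666e-06, 1.555e-06]  ψ = [1, 0, 1, 1]  (obs o_4=1)
t=5: δ = [2.488e-07, 5.599e-07, 2.799e-07, 1.866e-07]  ψ = [0, 0, 2, 0]  (obs o_5=1)
t=6: δ = [6.718e-08, 2.239e-08, 3.359e-08, 4.479e-08]  ψ = [1, 0, 1, 1]  (obs o_6=2)
backtrack: best end state = 0; path = [3, 1, 0, 1, 0, 1, 0]

path = [3, 1, 0, 1, 0, 1, 0]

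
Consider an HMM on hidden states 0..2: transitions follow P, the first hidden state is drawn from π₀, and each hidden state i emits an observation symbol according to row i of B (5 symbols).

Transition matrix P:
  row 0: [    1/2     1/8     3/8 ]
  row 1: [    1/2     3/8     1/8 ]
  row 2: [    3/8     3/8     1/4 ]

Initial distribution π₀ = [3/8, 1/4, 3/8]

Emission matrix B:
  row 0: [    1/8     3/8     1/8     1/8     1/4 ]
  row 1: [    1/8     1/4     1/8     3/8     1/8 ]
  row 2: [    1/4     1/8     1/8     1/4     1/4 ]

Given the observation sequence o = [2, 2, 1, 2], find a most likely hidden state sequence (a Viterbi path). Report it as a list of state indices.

t=0: δ = [4.688e-02, 3.125e-02, 4.688e-02]  (obs o_0=2)
t=1: δ = [2.930e-03, 2.197e-03, 2.197e-03]  ψ = [0, 2, 0]  (obs o_1=2)
t=2: δ = [5.493e-04, 2.060e-04, 1.373e-04]  ψ = [0, 1, 0]  (obs o_2=1)
t=3: δ = [3.433e-05, 9.656e-06, 2.575e-05]  ψ = [0, 1, 0]  (obs o_3=2)
backtrack: best end state = 0; path = [0, 0, 0, 0]

path = [0, 0, 0, 0]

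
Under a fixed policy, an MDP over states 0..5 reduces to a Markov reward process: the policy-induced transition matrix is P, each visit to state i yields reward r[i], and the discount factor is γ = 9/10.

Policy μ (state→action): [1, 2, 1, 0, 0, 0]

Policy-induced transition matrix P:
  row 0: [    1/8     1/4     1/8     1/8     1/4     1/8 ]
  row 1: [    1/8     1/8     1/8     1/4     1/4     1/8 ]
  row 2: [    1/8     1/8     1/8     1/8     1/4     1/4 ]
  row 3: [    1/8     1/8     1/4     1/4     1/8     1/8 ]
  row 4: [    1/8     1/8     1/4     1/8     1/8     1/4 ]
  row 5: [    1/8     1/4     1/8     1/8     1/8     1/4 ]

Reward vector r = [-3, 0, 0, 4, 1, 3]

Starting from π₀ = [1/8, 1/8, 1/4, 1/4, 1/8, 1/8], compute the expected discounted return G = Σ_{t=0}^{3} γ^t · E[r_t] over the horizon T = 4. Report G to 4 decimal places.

G = 3.6991

t=0: π = [0.1250, 0.1250, 0.2500, 0.2500, 0.1250, 0.1250], E[r] = 1.1250, γ^t·E[r] = 1.125000, running G = 1.125000
t=1: π = [0.1250, 0.1563, 0.1719, 0.1719, 0.1875, 0.1875], E[r] = 1.0625, γ^t·E[r] = 0.956250, running G = 2.081250
t=2: π = [0.1250, 0.1641, 0.1699, 0.1660, 0.1816, 0.1934], E[r] = 1.0508, γ^t·E[r] = 0.851133, running G = 2.932383
t=3: π = [0.1250, 0.1648, 0.1685, 0.1663, 0.1824, 0.1931], E[r] = 1.0518, γ^t·E[r] = 0.766731, running G = 3.699114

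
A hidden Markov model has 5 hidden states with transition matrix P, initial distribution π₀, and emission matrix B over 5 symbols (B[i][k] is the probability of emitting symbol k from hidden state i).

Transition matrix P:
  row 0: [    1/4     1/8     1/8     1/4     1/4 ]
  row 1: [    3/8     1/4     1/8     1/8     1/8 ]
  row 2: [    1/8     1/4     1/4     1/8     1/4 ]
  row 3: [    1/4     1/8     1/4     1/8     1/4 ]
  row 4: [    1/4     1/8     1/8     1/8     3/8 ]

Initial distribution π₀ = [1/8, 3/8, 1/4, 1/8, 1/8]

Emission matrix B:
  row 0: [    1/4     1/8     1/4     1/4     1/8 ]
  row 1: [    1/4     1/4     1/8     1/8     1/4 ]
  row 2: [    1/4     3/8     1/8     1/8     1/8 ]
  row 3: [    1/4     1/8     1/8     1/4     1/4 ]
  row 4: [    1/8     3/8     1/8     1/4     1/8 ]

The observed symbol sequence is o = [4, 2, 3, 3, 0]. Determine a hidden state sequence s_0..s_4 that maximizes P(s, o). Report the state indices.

t=0: δ = [1.562e-02, 9.375e-02, 3.125e-02, 3.125e-02, 1.562e-02]  (obs o_0=4)
t=1: δ = [8.789e-03, 2.930e-03, 1.465e-03, 1.465e-03, 1.465e-03]  ψ = [1, 1, 1, 1, 1]  (obs o_1=2)
t=2: δ = [5.493e-04, 1.373e-04, 1.373e-04, 5.493e-04, 5.493e-04]  ψ = [0, 0, 0, 0, 0]  (obs o_2=3)
t=3: δ = [3.433e-05, 8.583e-06, 1.717e-05, 3.433e-05, 5.150e-05]  ψ = [0, 0, 3, 0, 4]  (obs o_3=3)
t=4: δ = [3.219e-06, 1.609e-06, 2.146e-06, 2.146e-06, 2.414e-06]  ψ = [4, 4, 3, 0, 4]  (obs o_4=0)
backtrack: best end state = 0; path = [1, 0, 4, 4, 0]

path = [1, 0, 4, 4, 0]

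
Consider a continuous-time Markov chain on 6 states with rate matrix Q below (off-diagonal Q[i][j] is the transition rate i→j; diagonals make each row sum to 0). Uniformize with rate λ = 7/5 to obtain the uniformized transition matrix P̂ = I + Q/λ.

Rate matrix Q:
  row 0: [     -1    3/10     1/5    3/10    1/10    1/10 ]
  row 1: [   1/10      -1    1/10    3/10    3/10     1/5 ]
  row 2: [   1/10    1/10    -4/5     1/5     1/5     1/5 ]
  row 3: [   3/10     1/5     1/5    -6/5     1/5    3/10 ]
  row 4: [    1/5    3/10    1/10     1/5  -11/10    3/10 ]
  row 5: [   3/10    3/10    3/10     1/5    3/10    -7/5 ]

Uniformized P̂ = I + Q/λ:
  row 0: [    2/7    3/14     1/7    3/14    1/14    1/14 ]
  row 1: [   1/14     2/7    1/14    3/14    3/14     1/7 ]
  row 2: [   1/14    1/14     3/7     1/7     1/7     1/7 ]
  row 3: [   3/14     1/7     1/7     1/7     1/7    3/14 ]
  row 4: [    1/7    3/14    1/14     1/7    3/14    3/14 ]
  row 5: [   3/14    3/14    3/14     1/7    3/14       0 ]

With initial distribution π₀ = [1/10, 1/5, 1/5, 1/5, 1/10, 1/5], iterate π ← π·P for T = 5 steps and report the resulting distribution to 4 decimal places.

t=0: π = [0.1000, 0.2000, 0.2000, 0.2000, 0.1000, 0.2000]
t=1: π = [0.1571, 0.1857, 0.1929, 0.1643, 0.1714, 0.1286]
t=2: π = [0.1592, 0.1883, 0.1816, 0.1673, 0.1663, 0.1372]
t=3: π = [0.1609, 0.1898, 0.1792, 0.1677, 0.1666, 0.1357]
t=4: π = [0.1612, 0.1903, 0.1783, 0.1679, 0.1665, 0.1359]
t=5: π = [0.1613, 0.1904, 0.1780, 0.1680, 0.1665, 0.1358]

π = [0.1613, 0.1904, 0.1780, 0.1680, 0.1665, 0.1358]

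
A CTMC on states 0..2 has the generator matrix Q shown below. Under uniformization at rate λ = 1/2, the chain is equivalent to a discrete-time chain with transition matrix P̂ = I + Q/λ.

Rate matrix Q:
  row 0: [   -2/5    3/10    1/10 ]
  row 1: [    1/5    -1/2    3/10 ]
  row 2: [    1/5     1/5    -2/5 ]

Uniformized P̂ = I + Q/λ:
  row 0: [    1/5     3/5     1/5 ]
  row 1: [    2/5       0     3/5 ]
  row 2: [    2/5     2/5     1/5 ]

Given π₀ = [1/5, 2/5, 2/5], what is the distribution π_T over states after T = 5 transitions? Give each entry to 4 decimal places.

t=0: π = [0.2000, 0.4000, 0.4000]
t=1: π = [0.3600, 0.2800, 0.3600]
t=2: π = [0.3280, 0.3600, 0.3120]
t=3: π = [0.3344, 0.3216, 0.3440]
t=4: π = [0.3331, 0.3382, 0.3286]
t=5: π = [0.3334, 0.3313, 0.3353]

π = [0.3334, 0.3313, 0.3353]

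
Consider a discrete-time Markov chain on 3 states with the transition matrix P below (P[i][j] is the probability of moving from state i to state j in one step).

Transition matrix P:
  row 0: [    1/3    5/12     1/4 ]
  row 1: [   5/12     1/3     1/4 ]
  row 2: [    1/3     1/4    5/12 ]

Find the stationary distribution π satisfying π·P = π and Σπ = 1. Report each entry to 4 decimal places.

π = [0.3615, 0.3385, 0.3000]

Balance equations π_j = Σ_i π_i·P[i][j]:
  π_0 = 1/3·π_0 + 5/12·π_1 + 1/3·π_2
  π_1 = 5/12·π_0 + 1/3·π_1 + 1/4·π_2
  normalize: π_0 + π_1 + π_2 = 1
Solving the linear system gives exactly π = [47/130, 22/65, 3/10].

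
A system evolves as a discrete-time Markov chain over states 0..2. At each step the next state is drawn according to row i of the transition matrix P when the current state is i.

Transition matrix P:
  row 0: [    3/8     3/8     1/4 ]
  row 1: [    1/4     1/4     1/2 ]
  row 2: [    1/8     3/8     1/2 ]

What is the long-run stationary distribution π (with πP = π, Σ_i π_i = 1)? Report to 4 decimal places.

Balance equations π_j = Σ_i π_i·P[i][j]:
  π_0 = 3/8·π_0 + 1/4·π_1 + 1/8·π_2
  π_1 = 3/8·π_0 + 1/4·π_1 + 3/8·π_2
  normalize: π_0 + π_1 + π_2 = 1
Solving the linear system gives exactly π = [2/9, 1/3, 4/9].

π = [0.2222, 0.3333, 0.4444]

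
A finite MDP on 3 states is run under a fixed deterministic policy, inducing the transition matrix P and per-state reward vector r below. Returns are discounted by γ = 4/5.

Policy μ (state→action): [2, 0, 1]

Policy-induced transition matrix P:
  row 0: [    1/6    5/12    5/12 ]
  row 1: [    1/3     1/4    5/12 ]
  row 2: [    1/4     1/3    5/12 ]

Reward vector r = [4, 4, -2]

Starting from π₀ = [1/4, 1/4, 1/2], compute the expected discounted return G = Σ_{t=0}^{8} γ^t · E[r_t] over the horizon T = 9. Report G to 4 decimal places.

t=0: π = [0.2500, 0.2500, 0.5000], E[r] = 1.0000, γ^t·E[r] = 1.000000, running G = 1.000000
t=1: π = [0.2500, 0.3333, 0.4167], E[r] = 1.5000, γ^t·E[r] = 1.200000, running G = 2.200000
t=2: π = [0.2569, 0.3264, 0.4167], E[r] = 1.5000, γ^t·E[r] = 0.960000, running G = 3.160000
t=3: π = [0.2558, 0.3275, 0.4167], E[r] = 1.5000, γ^t·E[r] = 0.768000, running G = 3.928000
t=4: π = [0.2560, 0.3274, 0.4167], E[r] = 1.5000, γ^t·E[r] = 0.614400, running G = 4.542400
t=5: π = [0.2559, 0.3274, 0.4167], E[r] = 1.5000, γ^t·E[r] = 0.491520, running G = 5.033920
t=6: π = [0.2560, 0.3274, 0.4167], E[r] = 1.5000, γ^t·E[r] = 0.393216, running G = 5.427136
t=7: π = [0.2560, 0.3274, 0.4167], E[r] = 1.5000, γ^t·E[r] = 0.314573, running G = 5.741709
t=8: π = [0.2560, 0.3274, 0.4167], E[r] = 1.5000, γ^t·E[r] = 0.251658, running G = 5.993367

G = 5.9934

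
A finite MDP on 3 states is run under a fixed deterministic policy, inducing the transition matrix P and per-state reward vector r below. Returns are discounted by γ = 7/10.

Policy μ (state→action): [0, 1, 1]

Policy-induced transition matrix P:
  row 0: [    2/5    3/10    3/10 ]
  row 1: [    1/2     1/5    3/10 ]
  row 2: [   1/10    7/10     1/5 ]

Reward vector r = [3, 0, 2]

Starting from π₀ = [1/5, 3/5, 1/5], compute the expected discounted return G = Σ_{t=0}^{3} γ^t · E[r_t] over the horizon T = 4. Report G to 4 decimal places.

G = 3.5640

t=0: π = [0.2000, 0.6000, 0.2000], E[r] = 1.0000, γ^t·E[r] = 1.000000, running G = 1.000000
t=1: π = [0.4000, 0.3200, 0.2800], E[r] = 1.7600, γ^t·E[r] = 1.232000, running G = 2.232000
t=2: π = [0.3480, 0.3800, 0.2720], E[r] = 1.5880, γ^t·E[r] = 0.778120, running G = 3.010120
t=3: π = [0.3564, 0.3708, 0.2728], E[r] = 1.6148, γ^t·E[r] = 0.553876, running G = 3.563996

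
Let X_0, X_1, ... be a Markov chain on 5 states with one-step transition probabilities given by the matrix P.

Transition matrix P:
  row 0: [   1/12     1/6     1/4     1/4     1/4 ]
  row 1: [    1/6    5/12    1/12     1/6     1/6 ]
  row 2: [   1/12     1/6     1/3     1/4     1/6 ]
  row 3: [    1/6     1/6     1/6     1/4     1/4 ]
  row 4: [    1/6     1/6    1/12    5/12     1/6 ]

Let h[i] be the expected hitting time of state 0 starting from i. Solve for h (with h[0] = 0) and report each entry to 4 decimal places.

h = [0.0000, 6.4460, 7.1697, 6.5133, 6.4628]

First-step conditioning: h[0] = 0; for i ≠ 0, h[i] = 1 + Σ_k P[i][k]·h[k].
  h[1] = 1 + 5/12·h[1] + 1/12·h[2] + 1/6·h[3] + 1/6·h[4]
  h[2] = 1 + 1/6·h[1] + 1/3·h[2] + 1/4·h[3] + 1/6·h[4]
  h[3] = 1 + 1/6·h[1] + 1/6·h[2] + 1/4·h[3] + 1/4·h[4]
  h[4] = 1 + 1/6·h[1] + 1/12·h[2] + 5/12·h[3] + 1/6·h[4]
Solving the 4×4 linear system over states ≠ 0 gives exactly h = [0, 4596/713, 5112/713, 4644/713, 4608/713] (h[0] = 0 is the target).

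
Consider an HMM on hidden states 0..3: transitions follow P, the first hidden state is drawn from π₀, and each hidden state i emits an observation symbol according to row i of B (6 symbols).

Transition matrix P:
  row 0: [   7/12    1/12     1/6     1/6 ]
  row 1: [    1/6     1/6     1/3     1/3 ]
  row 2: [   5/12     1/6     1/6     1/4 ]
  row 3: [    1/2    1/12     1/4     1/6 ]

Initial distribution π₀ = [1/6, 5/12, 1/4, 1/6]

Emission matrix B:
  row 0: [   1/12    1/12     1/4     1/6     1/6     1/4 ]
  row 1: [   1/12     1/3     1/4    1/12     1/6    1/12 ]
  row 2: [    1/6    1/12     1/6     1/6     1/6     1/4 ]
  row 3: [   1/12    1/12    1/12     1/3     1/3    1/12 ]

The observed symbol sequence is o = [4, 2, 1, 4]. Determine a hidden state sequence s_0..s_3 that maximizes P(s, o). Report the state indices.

t=0: δ = [2.778e-02, 6.944e-02, 4.167e-02, 5.556e-02]  (obs o_0=4)
t=1: δ = [6.944e-03, 2.894e-03, 3.858e-03, 1.929e-03]  ψ = [3, 1, 1, 1]  (obs o_1=2)
t=2: δ = [3.376e-04, 2.143e-04, 9.645e-05, 9.645e-05]  ψ = [0, 2, 0, 0]  (obs o_2=1)
t=3: δ = [3.282e-05, 5.954e-06, 1.191e-05, 2.381e-05]  ψ = [0, 1, 1, 1]  (obs o_3=4)
backtrack: best end state = 0; path = [3, 0, 0, 0]

path = [3, 0, 0, 0]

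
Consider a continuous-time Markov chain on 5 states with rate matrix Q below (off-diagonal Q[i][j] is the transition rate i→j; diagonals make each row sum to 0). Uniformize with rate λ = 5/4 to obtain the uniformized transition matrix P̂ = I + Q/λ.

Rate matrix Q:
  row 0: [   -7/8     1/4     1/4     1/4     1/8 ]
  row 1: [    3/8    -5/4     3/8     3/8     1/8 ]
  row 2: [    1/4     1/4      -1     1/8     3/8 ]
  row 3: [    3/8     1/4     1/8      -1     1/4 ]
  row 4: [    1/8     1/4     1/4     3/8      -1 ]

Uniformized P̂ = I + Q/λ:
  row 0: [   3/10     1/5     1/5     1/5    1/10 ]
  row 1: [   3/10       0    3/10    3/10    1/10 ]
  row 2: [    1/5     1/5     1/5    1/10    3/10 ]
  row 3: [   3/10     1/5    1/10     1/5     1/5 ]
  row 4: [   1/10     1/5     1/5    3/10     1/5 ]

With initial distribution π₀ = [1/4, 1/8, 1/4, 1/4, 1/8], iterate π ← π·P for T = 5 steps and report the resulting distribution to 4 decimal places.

t=0: π = [0.2500, 0.1250, 0.2500, 0.2500, 0.1250]
t=1: π = [0.2500, 0.1750, 0.1875, 0.2000, 0.1875]
t=2: π = [0.2438, 0.1650, 0.1975, 0.2175, 0.1763]
t=3: π = [0.2450, 0.1670, 0.1948, 0.2144, 0.1789]
t=4: π = [0.2448, 0.1666, 0.1953, 0.2151, 0.1783]
t=5: π = [0.2448, 0.1667, 0.1951, 0.2150, 0.1784]

π = [0.2448, 0.1667, 0.1951, 0.2150, 0.1784]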